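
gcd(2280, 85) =5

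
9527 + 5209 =14736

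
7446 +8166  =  15612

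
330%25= 5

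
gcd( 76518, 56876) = 2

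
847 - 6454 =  - 5607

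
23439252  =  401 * 58452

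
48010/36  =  24005/18 = 1333.61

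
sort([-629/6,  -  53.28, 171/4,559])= [ - 629/6,-53.28,171/4 , 559 ] 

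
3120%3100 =20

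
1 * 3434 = 3434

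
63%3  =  0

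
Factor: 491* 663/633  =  108511/211=13^1*17^1*211^( - 1 )*491^1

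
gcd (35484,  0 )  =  35484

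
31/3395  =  31/3395 = 0.01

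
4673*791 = 3696343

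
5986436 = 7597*788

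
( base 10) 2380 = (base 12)1464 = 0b100101001100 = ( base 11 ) 1874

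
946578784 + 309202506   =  1255781290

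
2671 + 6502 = 9173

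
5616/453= 12+60/151=12.40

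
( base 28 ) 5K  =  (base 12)114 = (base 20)80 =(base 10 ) 160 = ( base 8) 240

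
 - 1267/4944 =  - 1267/4944= - 0.26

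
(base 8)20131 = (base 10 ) 8281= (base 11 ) 6249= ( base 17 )1bb2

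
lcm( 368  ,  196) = 18032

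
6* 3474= 20844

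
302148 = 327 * 924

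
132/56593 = 132/56593 = 0.00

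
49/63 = 7/9 =0.78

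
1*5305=5305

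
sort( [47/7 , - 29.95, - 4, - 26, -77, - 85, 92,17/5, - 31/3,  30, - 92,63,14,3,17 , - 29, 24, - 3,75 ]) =[ - 92,-85, - 77,-29.95, - 29 , - 26, - 31/3 , - 4, -3, 3, 17/5,  47/7, 14 , 17 , 24 , 30, 63, 75, 92 ]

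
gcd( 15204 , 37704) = 12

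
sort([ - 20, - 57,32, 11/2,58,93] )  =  [ - 57 , - 20,11/2, 32, 58, 93] 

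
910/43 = 21  +  7/43=   21.16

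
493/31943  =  29/1879 = 0.02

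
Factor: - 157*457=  - 71749 = -  157^1 * 457^1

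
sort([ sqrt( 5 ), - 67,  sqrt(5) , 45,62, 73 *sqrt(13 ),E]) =[-67,sqrt( 5),  sqrt(5),E,45,  62,73* sqrt(13) ] 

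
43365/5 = 8673 = 8673.00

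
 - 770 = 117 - 887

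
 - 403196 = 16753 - 419949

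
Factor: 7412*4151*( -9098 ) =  - 279920094776  =  - 2^3*7^1*17^1 * 109^1*593^1*4549^1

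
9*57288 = 515592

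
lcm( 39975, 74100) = 3038100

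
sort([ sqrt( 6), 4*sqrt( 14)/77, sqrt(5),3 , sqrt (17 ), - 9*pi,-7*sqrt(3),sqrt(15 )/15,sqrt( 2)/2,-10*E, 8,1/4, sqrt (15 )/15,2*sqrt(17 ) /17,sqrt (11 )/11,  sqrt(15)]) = [  -  9*pi, - 10 * E,  -  7* sqrt(3 ),4*sqrt( 14)/77 , 1/4, sqrt( 15 )/15 , sqrt(15 )/15,sqrt( 11 ) /11,2*sqrt(17)/17,  sqrt( 2)/2, sqrt( 5 ),sqrt( 6),3,sqrt( 15 ) , sqrt ( 17 ), 8]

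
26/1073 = 26/1073= 0.02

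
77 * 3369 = 259413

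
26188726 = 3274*7999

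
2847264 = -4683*( - 608) 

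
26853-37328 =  - 10475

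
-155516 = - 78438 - 77078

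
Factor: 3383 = 17^1 * 199^1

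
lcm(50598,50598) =50598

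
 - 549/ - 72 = 61/8 = 7.62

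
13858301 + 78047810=91906111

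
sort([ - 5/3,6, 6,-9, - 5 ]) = [ - 9, - 5, - 5/3,6,6]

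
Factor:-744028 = - 2^2 * 186007^1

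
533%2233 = 533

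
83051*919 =76323869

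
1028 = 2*514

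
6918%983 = 37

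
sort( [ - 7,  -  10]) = [-10,-7]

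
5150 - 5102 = 48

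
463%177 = 109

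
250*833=208250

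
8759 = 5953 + 2806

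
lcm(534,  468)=41652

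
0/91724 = 0 = 0.00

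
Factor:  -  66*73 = -4818  =  - 2^1 * 3^1 *11^1*73^1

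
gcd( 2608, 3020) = 4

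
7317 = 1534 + 5783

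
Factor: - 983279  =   - 11^1*71^1* 1259^1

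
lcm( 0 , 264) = 0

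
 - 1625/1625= - 1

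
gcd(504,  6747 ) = 3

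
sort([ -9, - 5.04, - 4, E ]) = [-9, - 5.04,-4, E ]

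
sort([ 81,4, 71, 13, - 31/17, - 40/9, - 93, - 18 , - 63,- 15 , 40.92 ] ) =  [ - 93, - 63, - 18, - 15, - 40/9,  -  31/17,4, 13,40.92,71, 81 ] 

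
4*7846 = 31384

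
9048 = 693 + 8355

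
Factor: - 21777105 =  - 3^1*5^1*7^1*207401^1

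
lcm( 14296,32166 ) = 128664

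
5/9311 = 5/9311 = 0.00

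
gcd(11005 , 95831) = 1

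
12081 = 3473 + 8608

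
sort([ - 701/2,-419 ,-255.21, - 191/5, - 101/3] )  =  [ - 419, -701/2,  -  255.21,-191/5, - 101/3] 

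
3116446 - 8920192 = -5803746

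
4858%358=204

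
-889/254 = -7/2=- 3.50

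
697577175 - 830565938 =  - 132988763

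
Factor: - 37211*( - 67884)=2526031524 = 2^2 * 3^1*127^1*293^1*5657^1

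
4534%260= 114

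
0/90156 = 0 = 0.00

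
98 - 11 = 87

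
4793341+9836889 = 14630230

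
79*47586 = 3759294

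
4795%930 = 145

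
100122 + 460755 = 560877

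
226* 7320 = 1654320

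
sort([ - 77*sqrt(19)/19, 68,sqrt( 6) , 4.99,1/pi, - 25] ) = [ - 25, - 77*sqrt(  19)/19, 1/pi, sqrt(6),4.99, 68 ] 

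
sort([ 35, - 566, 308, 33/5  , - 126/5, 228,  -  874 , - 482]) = [ - 874, - 566, - 482, - 126/5, 33/5, 35, 228, 308]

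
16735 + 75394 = 92129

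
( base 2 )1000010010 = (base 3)201122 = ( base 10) 530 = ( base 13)31A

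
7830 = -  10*(  -  783)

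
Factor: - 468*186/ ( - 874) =43524/437 = 2^2*3^3*13^1  *  19^( - 1)*23^( -1 ) * 31^1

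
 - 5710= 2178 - 7888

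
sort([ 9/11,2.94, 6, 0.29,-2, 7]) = [-2,0.29, 9/11, 2.94, 6, 7 ]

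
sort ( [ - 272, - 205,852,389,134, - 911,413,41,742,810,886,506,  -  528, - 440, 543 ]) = [ - 911, - 528, - 440, - 272, - 205,41,134, 389,413,506,543, 742,810,852,886 ]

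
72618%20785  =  10263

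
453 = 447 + 6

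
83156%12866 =5960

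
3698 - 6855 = -3157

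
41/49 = 41/49 = 0.84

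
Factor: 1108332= 2^2*3^2*17^1*1811^1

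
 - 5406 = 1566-6972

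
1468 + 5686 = 7154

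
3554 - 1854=1700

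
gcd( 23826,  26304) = 6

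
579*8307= 4809753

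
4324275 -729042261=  - 724717986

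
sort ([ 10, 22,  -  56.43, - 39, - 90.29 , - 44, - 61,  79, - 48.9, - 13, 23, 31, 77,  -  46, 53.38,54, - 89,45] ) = [-90.29, - 89, - 61, - 56.43,- 48.9, - 46, - 44, - 39,-13, 10,22,23,31, 45  ,  53.38, 54, 77,79] 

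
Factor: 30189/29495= 87/85   =  3^1*5^(-1 )*17^( - 1)*29^1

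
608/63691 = 608/63691 =0.01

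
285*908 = 258780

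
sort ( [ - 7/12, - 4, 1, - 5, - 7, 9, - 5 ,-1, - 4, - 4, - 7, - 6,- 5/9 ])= [-7, - 7,- 6, - 5, - 5, - 4, -4, - 4, - 1, - 7/12, - 5/9,  1,9] 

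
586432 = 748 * 784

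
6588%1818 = 1134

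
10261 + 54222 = 64483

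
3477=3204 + 273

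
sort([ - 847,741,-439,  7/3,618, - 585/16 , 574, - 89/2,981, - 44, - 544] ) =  [- 847, - 544, - 439,-89/2,-44, - 585/16,  7/3,574,618, 741, 981] 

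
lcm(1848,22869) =182952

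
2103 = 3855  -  1752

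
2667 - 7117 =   -  4450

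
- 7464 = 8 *(- 933)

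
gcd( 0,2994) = 2994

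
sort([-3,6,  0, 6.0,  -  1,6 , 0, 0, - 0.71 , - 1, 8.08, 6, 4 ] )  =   [ - 3,-1, - 1, - 0.71,0,  0, 0,4,6, 6.0,6, 6, 8.08]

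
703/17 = 41 + 6/17 = 41.35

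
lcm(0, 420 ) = 0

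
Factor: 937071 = 3^2*104119^1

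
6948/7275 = 2316/2425 = 0.96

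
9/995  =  9/995=0.01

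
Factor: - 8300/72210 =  - 2^1*3^( - 1) * 5^1*29^( - 1) = - 10/87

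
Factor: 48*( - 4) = -2^6*3^1 = - 192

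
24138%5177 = 3430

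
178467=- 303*(  -  589 )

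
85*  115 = 9775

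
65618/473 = 138+8/11 = 138.73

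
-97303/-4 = 24325+ 3/4 = 24325.75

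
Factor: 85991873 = 11^1*29^1 * 43^1*6269^1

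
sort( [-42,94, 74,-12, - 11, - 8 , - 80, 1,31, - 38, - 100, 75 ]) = [-100, - 80, - 42, - 38, - 12,  -  11 ,  -  8, 1,31,74 , 75, 94]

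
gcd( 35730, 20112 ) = 6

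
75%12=3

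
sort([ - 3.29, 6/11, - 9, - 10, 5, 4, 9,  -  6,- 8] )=[  -  10, - 9 , - 8  , - 6,-3.29, 6/11, 4,5, 9 ] 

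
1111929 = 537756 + 574173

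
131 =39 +92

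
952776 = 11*86616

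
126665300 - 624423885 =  - 497758585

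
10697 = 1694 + 9003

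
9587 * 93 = 891591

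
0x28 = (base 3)1111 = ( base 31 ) 19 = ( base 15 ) 2a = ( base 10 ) 40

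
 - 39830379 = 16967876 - 56798255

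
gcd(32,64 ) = 32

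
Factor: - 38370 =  - 2^1*3^1 * 5^1*1279^1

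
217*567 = 123039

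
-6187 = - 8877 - - 2690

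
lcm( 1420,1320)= 93720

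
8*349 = 2792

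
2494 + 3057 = 5551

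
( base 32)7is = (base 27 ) ahn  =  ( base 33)74h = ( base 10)7772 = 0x1E5C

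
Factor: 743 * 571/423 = 3^(  -  2 )*47^( - 1)*571^1 * 743^1 = 424253/423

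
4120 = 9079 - 4959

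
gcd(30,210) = 30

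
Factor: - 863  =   - 863^1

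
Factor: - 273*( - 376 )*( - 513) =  - 2^3 * 3^4*7^1*13^1 * 19^1*47^1 =- 52658424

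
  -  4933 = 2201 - 7134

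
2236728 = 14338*156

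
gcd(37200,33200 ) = 400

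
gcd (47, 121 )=1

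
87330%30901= 25528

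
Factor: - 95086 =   -  2^1*47543^1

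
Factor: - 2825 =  - 5^2*113^1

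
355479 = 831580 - 476101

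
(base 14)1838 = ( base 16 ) 110A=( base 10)4362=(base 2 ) 1000100001010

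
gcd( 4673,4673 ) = 4673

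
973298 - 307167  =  666131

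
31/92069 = 31/92069 =0.00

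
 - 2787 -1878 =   -  4665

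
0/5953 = 0 = 0.00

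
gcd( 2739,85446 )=3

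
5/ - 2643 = - 1 + 2638/2643 = - 0.00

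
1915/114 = 16 + 91/114  =  16.80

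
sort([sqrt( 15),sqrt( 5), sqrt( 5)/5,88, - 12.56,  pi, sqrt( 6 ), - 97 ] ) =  [ - 97, - 12.56,sqrt( 5)/5, sqrt(5),sqrt( 6), pi, sqrt ( 15 ),88]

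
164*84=13776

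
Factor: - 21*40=  -  840 = - 2^3*3^1*5^1*7^1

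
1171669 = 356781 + 814888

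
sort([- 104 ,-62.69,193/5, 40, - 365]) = [  -  365, - 104,-62.69,  193/5, 40 ] 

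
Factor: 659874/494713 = 2^1* 3^1* 71^1*1549^1*494713^( - 1) 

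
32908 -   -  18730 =51638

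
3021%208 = 109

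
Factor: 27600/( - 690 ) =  - 40= - 2^3 * 5^1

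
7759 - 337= 7422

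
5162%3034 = 2128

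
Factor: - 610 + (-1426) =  - 2^2*509^1  =  -2036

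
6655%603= 22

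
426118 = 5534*77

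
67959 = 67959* 1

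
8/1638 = 4/819 = 0.00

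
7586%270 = 26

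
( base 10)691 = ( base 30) N1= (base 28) oj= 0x2B3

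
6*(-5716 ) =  - 34296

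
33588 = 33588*1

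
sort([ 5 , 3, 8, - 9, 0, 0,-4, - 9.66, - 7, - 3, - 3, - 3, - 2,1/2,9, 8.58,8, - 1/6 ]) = [ - 9.66 , - 9, - 7,  -  4, - 3, - 3, - 3 ,- 2, - 1/6, 0, 0, 1/2,3, 5, 8,8, 8.58 , 9]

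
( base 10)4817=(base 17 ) GB6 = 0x12D1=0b1001011010001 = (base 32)4MH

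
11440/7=1634 + 2/7 = 1634.29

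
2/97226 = 1/48613 = 0.00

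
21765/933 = 23 + 102/311 = 23.33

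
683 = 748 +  - 65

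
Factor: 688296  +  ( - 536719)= 41^1*3697^1  =  151577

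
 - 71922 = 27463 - 99385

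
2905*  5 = 14525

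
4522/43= 105 + 7/43= 105.16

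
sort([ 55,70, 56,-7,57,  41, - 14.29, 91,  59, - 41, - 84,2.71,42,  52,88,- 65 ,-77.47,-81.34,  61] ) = [ - 84, - 81.34,-77.47,-65,  -  41 , - 14.29,-7, 2.71, 41, 42,  52,55, 56, 57,59, 61, 70, 88, 91 ] 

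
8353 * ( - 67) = - 559651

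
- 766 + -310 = - 1076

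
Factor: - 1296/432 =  - 3 =- 3^1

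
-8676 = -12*723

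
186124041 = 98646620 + 87477421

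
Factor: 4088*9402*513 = 2^4*3^4 * 7^1*19^1 *73^1*1567^1 = 19717347888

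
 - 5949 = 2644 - 8593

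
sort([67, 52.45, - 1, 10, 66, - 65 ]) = [ - 65, - 1, 10,52.45, 66, 67 ] 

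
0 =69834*0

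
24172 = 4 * 6043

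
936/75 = 12+12/25 = 12.48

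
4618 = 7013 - 2395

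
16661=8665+7996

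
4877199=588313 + 4288886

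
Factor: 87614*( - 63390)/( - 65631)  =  1851283820/21877 = 2^2 * 5^1*71^1*131^( - 1 )*167^( - 1) * 617^1*2113^1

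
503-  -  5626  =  6129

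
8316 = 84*99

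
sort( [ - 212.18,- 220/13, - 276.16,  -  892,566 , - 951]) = [-951, - 892, - 276.16 , - 212.18, -220/13, 566]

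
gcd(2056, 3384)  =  8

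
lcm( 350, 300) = 2100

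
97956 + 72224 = 170180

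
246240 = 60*4104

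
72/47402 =36/23701 = 0.00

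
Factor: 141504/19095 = 2^6*5^( - 1) * 11^1 * 19^(-1) = 704/95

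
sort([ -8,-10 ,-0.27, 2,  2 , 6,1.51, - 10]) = [ - 10,- 10, - 8,-0.27,1.51,2, 2,6]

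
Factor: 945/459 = 5^1*7^1 * 17^( - 1 ) = 35/17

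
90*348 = 31320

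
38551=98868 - 60317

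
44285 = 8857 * 5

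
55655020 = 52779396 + 2875624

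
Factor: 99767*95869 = 95869^1*99767^1 = 9564562523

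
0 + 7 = 7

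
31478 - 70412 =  - 38934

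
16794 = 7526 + 9268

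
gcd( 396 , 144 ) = 36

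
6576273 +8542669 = 15118942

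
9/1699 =9/1699 = 0.01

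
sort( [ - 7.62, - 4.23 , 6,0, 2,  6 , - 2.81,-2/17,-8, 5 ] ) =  [ - 8 , - 7.62  , - 4.23, - 2.81, - 2/17, 0, 2 , 5,  6, 6 ] 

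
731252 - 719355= 11897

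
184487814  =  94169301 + 90318513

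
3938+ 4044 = 7982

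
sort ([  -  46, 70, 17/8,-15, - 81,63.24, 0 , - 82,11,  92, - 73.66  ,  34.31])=[ - 82,-81, - 73.66, - 46, - 15,0,17/8, 11,34.31, 63.24, 70,92]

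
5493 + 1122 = 6615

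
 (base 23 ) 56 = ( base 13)94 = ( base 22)5B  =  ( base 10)121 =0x79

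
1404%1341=63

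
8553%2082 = 225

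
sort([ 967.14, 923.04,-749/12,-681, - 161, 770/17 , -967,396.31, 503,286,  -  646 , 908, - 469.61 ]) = [-967, - 681,-646, - 469.61, - 161, - 749/12, 770/17, 286,  396.31 , 503,  908 , 923.04, 967.14] 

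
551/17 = 551/17 = 32.41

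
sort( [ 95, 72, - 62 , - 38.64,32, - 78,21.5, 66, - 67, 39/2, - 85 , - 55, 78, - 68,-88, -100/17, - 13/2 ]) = [ -88, - 85, - 78, - 68, - 67, - 62, - 55, - 38.64,  -  13/2,  -  100/17, 39/2, 21.5,32, 66, 72 , 78, 95 ] 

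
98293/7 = 14041 + 6/7 = 14041.86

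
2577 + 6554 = 9131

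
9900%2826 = 1422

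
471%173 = 125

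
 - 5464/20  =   - 1366/5= -273.20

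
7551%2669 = 2213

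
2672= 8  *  334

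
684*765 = 523260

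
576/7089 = 192/2363 = 0.08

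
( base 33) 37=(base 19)5b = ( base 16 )6A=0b1101010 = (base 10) 106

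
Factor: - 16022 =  - 2^1* 8011^1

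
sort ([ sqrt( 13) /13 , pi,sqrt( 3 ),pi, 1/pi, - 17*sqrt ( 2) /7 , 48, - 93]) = [ - 93, - 17* sqrt ( 2)/7 , sqrt( 13)/13,  1/pi , sqrt (3), pi, pi , 48] 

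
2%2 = 0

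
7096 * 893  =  6336728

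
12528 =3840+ 8688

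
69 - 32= 37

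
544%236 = 72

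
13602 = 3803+9799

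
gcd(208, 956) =4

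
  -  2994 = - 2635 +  - 359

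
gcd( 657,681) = 3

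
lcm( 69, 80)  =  5520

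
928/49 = 18 + 46/49 = 18.94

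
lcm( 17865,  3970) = 35730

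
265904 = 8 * 33238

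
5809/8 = 5809/8  =  726.12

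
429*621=266409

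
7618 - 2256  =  5362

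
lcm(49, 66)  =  3234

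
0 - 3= -3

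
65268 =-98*( -666)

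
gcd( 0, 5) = 5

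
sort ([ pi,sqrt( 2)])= [sqrt(2 ),pi]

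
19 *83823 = 1592637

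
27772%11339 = 5094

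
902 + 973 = 1875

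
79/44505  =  79/44505 = 0.00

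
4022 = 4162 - 140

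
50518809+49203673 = 99722482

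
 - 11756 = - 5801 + -5955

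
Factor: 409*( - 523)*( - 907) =194013649 =409^1*523^1*907^1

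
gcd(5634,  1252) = 626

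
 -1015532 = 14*( - 72538 )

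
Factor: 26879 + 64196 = 5^2*3643^1 = 91075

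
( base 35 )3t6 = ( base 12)2874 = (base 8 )11130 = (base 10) 4696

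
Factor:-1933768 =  - 2^3*37^1*47^1*139^1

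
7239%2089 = 972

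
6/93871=6/93871 = 0.00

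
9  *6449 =58041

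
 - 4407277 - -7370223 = 2962946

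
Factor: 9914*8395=2^1*5^1*23^1*73^1*4957^1 = 83228030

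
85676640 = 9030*9488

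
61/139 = 61/139 = 0.44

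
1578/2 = 789 = 789.00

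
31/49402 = 31/49402 = 0.00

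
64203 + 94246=158449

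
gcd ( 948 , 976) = 4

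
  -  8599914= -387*22222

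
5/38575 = 1/7715 =0.00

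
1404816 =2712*518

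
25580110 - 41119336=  - 15539226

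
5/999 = 5/999 = 0.01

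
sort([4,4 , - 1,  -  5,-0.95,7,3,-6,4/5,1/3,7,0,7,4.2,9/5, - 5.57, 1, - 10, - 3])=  [ -10, - 6,  -  5.57, - 5, - 3,-1, - 0.95,0,  1/3,4/5,1, 9/5,3,4 , 4,4.2, 7,7,7 ]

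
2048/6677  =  2048/6677 = 0.31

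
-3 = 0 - 3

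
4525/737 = 6  +  103/737 = 6.14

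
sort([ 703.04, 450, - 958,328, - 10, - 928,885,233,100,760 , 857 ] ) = [ - 958, - 928,- 10,100,  233,328 , 450, 703.04, 760, 857,885] 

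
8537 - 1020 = 7517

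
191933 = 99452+92481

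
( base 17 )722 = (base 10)2059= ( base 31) 24d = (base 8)4013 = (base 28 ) 2HF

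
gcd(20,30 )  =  10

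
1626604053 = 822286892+804317161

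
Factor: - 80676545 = -5^1*3259^1* 4951^1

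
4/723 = 4/723 = 0.01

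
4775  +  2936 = 7711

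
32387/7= 4626+5/7 = 4626.71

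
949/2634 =949/2634 = 0.36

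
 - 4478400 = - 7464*600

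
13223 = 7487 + 5736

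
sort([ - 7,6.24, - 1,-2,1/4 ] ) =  [ - 7 , - 2,-1,1/4,  6.24]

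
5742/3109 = 1 + 2633/3109  =  1.85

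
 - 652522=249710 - 902232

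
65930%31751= 2428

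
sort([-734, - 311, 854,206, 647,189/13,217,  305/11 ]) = [-734, - 311,189/13,305/11,206, 217,647,854]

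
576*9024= 5197824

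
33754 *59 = 1991486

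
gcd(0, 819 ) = 819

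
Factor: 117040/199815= 2^4*3^( - 1)*19^1*173^( - 1)= 304/519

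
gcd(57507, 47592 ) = 1983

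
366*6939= 2539674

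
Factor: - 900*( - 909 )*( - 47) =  - 38450700 = - 2^2*3^4*5^2*47^1*101^1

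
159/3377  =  159/3377 = 0.05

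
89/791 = 89/791 = 0.11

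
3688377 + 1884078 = 5572455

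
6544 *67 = 438448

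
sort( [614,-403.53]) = [ - 403.53,614]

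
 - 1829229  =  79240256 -81069485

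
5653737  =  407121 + 5246616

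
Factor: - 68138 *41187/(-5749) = 2^1*3^1*7^1*31^1*157^1*5749^(-1)*13729^1 = 2806399806/5749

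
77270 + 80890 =158160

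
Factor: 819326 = 2^1*151^1*2713^1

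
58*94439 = 5477462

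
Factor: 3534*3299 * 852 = 2^3*3^2*19^1*31^1*71^1 *3299^1 = 9933183432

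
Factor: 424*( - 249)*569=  - 2^3*3^1 * 53^1*83^1*569^1 =- 60072744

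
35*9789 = 342615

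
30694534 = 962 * 31907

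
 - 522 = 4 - 526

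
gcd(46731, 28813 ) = 1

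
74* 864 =63936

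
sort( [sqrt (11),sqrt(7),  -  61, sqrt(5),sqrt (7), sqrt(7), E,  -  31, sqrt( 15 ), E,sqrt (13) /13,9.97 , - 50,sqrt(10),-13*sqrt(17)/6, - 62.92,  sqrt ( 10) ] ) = [ - 62.92, - 61, - 50, - 31,-13*sqrt(17) /6,sqrt(13)/13,sqrt(5), sqrt(7), sqrt( 7), sqrt(7),E, E,sqrt(10 ), sqrt( 10),sqrt(11 ),sqrt( 15 ) , 9.97]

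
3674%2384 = 1290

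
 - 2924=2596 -5520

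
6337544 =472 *13427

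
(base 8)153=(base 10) 107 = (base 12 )8b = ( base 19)5c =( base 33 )38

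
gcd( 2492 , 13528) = 356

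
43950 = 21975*2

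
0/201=0 = 0.00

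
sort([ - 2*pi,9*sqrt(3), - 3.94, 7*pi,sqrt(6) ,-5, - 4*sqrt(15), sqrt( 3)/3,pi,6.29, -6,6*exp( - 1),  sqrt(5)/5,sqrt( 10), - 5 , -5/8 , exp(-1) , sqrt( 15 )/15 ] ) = [-4*sqrt( 15), - 2*pi, - 6,-5 ,  -  5, - 3.94,  -  5/8,sqrt( 15 )/15,  exp( - 1),  sqrt( 5)/5,sqrt(3)/3,  6 *exp( - 1 ),sqrt(6 ),pi, sqrt(10),6.29,  9  *sqrt( 3), 7*pi ] 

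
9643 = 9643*1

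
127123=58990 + 68133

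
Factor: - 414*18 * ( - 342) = 2548584 = 2^3 * 3^6*19^1 * 23^1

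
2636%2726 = 2636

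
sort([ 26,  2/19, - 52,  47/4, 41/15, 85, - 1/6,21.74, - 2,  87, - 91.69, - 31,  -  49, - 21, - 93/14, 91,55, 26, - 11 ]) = [  -  91.69, - 52, - 49, - 31, - 21, - 11,-93/14, - 2, - 1/6,2/19,41/15,  47/4,21.74 , 26,  26,55,85,87, 91 ]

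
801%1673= 801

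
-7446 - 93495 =-100941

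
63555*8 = 508440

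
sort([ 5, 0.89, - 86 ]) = [- 86, 0.89, 5 ]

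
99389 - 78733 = 20656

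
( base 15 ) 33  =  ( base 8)60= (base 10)48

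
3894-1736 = 2158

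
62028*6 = 372168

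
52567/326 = 52567/326  =  161.25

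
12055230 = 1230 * 9801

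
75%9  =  3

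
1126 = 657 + 469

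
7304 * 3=21912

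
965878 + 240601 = 1206479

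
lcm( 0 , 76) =0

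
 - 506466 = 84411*(  -  6 )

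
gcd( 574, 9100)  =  14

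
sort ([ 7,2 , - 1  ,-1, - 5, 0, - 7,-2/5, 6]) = [-7,-5, - 1, - 1, - 2/5, 0, 2,6, 7 ] 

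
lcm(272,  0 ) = 0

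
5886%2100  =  1686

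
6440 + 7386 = 13826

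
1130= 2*565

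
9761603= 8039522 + 1722081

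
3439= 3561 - 122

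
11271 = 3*3757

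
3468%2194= 1274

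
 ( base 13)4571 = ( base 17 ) 1GB1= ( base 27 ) D95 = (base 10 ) 9725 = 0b10010111111101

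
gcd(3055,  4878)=1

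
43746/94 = 465 + 18/47 = 465.38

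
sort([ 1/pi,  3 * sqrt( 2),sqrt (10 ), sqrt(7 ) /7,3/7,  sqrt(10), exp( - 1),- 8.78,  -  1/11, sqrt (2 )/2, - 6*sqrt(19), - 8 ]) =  [ - 6  *sqrt(19), - 8.78,- 8,  -  1/11, 1/pi, exp( - 1),sqrt (7)/7, 3/7, sqrt(2) /2,sqrt ( 10 ), sqrt(10 ), 3 * sqrt(2) ]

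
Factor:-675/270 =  -2^( - 1)*5^1 = -5/2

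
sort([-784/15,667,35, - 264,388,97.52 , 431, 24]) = [ - 264, - 784/15, 24, 35,97.52,388,431,667 ]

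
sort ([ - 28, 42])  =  [ - 28 , 42]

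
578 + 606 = 1184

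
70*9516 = 666120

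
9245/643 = 14 + 243/643 =14.38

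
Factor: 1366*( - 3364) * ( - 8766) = 40281733584  =  2^4*3^2*29^2*487^1*683^1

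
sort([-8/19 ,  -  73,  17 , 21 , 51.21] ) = [ - 73, - 8/19,17, 21,51.21]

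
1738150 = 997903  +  740247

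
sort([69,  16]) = [16,69]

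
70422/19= 3706 + 8/19 = 3706.42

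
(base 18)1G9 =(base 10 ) 621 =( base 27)N0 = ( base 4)21231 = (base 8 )1155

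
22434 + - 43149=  - 20715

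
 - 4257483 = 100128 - 4357611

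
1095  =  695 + 400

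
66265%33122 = 21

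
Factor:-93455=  - 5^1*18691^1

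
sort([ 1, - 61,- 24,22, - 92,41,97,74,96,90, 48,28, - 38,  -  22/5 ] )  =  [ -92, - 61,-38,- 24 ,  -  22/5 , 1, 22,28,  41,48, 74,90,96, 97] 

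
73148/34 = 2151 + 7/17 =2151.41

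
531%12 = 3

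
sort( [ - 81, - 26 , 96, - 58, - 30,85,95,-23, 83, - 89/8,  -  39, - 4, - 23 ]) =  [  -  81,  -  58,  -  39, - 30, - 26,  -  23, - 23 , - 89/8, -4, 83,85, 95 , 96 ]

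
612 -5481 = -4869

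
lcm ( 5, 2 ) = 10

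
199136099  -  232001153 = -32865054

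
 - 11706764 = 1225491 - 12932255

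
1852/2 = 926 = 926.00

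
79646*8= 637168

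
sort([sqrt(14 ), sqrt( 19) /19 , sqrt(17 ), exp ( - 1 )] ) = [sqrt( 19 ) /19, exp( - 1 ),sqrt(14 ) , sqrt(17)]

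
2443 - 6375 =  - 3932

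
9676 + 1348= 11024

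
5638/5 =5638/5  =  1127.60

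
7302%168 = 78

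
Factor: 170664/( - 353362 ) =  - 2^2*3^1*13^1*17^( - 1 ) * 19^( - 1 ) = -156/323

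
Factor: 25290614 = 2^1*2551^1*4957^1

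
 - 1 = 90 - 91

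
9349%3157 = 3035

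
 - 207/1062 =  - 23/118=- 0.19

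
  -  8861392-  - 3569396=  - 5291996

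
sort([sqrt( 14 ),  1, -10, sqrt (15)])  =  [ - 10, 1,  sqrt( 14), sqrt( 15) ]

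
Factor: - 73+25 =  - 48 = - 2^4 * 3^1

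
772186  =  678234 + 93952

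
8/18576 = 1/2322 =0.00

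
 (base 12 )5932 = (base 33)958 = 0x26F6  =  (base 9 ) 14612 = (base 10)9974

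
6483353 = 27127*239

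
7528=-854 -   -  8382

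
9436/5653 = 9436/5653  =  1.67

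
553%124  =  57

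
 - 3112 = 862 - 3974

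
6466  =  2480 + 3986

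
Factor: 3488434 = 2^1 * 17^1*37^1 * 47^1 * 59^1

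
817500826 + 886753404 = 1704254230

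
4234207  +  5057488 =9291695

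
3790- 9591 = - 5801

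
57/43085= 57/43085 = 0.00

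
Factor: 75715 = 5^1*19^1*797^1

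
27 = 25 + 2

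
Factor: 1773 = 3^2*197^1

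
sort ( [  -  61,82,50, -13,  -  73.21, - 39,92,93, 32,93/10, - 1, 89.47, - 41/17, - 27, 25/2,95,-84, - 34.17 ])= [ - 84, - 73.21 , - 61, - 39,- 34.17, - 27, - 13, - 41/17, - 1,93/10, 25/2,32,50,82,89.47,92,93,95 ]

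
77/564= 77/564 = 0.14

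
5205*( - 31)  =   - 161355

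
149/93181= 149/93181  =  0.00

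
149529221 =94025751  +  55503470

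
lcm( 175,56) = 1400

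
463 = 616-153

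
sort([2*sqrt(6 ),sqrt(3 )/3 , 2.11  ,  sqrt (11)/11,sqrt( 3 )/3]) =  [ sqrt(11 ) /11,  sqrt(3)/3,  sqrt( 3 ) /3,2.11, 2*sqrt( 6)]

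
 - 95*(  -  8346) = 792870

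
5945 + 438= 6383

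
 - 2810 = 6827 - 9637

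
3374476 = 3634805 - 260329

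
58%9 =4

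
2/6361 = 2/6361=0.00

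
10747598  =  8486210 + 2261388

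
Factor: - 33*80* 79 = - 208560 = - 2^4* 3^1*5^1*11^1*79^1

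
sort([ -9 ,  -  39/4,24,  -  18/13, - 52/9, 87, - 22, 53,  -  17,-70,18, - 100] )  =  [ - 100,- 70, - 22,-17,-39/4,-9 ,-52/9, - 18/13,18, 24,53,87 ] 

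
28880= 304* 95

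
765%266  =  233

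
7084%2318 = 130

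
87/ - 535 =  -87/535= -0.16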